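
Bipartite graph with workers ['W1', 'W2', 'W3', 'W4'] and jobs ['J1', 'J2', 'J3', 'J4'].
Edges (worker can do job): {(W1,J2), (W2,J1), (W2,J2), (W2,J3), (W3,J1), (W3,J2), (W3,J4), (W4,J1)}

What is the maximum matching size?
Maximum matching size = 4

Maximum matching: {(W1,J2), (W2,J3), (W3,J4), (W4,J1)}
Size: 4

This assigns 4 workers to 4 distinct jobs.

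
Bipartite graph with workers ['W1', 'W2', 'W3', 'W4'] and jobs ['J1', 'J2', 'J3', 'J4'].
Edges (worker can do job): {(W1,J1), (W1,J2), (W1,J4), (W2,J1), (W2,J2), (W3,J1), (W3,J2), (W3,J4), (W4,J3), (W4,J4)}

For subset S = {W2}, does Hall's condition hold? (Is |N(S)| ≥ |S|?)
Yes: |N(S)| = 2, |S| = 1

Subset S = {W2}
Neighbors N(S) = {J1, J2}

|N(S)| = 2, |S| = 1
Hall's condition: |N(S)| ≥ |S| is satisfied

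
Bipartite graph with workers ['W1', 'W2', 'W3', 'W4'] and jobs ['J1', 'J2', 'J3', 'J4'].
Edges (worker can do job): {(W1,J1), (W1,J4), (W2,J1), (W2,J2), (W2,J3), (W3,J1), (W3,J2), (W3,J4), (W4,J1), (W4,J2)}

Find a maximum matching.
Matching: {(W1,J4), (W2,J3), (W3,J1), (W4,J2)}

Maximum matching (size 4):
  W1 → J4
  W2 → J3
  W3 → J1
  W4 → J2

Each worker is assigned to at most one job, and each job to at most one worker.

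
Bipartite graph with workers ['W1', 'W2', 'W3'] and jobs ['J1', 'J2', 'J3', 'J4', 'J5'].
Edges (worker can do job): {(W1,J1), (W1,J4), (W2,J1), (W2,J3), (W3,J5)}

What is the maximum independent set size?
Maximum independent set = 5

By König's theorem:
- Min vertex cover = Max matching = 3
- Max independent set = Total vertices - Min vertex cover
- Max independent set = 8 - 3 = 5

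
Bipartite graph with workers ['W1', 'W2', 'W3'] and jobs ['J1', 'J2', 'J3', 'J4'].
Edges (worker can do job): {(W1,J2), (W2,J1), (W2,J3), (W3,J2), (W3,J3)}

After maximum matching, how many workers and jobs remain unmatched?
Unmatched: 0 workers, 1 jobs

Maximum matching size: 3
Workers: 3 total, 3 matched, 0 unmatched
Jobs: 4 total, 3 matched, 1 unmatched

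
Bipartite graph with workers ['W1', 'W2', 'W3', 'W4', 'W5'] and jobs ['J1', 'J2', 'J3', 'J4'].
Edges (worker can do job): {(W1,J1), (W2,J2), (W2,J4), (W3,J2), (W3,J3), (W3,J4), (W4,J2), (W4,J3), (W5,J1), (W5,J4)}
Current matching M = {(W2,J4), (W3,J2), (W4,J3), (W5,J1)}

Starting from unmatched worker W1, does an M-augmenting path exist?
No augmenting path from W1

Alternating search from W1 reaches jobs: {J1, J2, J3, J4}.
Every reachable job is already matched in M, and following those matched edges back to workers exposes no further unvisited jobs.
No M-augmenting path from W1 exists.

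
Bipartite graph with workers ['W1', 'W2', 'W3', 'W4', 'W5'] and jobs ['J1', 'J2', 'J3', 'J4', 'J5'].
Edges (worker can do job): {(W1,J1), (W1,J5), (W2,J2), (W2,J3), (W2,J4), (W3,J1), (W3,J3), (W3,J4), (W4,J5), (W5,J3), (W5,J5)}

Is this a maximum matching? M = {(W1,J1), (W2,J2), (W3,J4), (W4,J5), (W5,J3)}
Yes, size 5 is maximum

Proposed matching has size 5.
Maximum matching size for this graph: 5.

This is a maximum matching.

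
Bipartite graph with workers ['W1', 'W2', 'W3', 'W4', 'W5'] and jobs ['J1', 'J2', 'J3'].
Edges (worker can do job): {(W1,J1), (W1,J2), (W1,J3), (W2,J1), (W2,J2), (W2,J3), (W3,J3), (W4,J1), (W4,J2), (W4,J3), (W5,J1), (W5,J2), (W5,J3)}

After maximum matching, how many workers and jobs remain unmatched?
Unmatched: 2 workers, 0 jobs

Maximum matching size: 3
Workers: 5 total, 3 matched, 2 unmatched
Jobs: 3 total, 3 matched, 0 unmatched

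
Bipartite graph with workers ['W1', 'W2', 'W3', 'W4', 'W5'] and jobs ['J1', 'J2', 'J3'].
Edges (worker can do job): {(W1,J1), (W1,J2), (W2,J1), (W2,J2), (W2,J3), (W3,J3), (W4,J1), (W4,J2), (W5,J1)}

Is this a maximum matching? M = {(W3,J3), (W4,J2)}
No, size 2 is not maximum

Proposed matching has size 2.
Maximum matching size for this graph: 3.

This is NOT maximum - can be improved to size 3.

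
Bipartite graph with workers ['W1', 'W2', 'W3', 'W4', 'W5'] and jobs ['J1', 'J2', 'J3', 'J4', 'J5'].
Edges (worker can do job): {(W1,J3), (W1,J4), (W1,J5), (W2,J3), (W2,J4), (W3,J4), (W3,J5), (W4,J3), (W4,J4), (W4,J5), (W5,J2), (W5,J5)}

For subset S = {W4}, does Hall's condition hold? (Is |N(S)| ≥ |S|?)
Yes: |N(S)| = 3, |S| = 1

Subset S = {W4}
Neighbors N(S) = {J3, J4, J5}

|N(S)| = 3, |S| = 1
Hall's condition: |N(S)| ≥ |S| is satisfied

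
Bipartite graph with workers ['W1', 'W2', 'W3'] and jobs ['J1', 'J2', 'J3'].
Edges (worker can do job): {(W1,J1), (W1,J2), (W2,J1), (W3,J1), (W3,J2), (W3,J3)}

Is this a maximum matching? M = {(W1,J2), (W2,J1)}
No, size 2 is not maximum

Proposed matching has size 2.
Maximum matching size for this graph: 3.

This is NOT maximum - can be improved to size 3.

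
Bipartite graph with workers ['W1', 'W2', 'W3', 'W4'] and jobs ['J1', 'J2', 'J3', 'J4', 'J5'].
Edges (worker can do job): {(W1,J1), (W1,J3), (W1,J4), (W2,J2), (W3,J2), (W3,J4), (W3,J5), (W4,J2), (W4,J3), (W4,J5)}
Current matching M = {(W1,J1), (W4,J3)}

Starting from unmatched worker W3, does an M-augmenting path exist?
Yes: W3 → J4

An M-augmenting path alternates non-matching / matching edges, starting and ending at unmatched vertices.
Path: W3 → J4
(J4 is unmatched in M, so the path is augmenting.)
Flipping edges along this path would increase |M| from 2 to 3.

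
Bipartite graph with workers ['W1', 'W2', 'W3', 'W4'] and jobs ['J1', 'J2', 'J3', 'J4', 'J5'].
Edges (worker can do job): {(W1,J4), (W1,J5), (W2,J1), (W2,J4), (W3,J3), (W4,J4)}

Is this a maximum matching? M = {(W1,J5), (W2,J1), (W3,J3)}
No, size 3 is not maximum

Proposed matching has size 3.
Maximum matching size for this graph: 4.

This is NOT maximum - can be improved to size 4.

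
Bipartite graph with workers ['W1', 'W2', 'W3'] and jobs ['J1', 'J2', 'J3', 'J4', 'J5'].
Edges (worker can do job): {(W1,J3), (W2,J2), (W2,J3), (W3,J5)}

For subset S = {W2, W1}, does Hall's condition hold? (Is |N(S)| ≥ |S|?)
Yes: |N(S)| = 2, |S| = 2

Subset S = {W2, W1}
Neighbors N(S) = {J2, J3}

|N(S)| = 2, |S| = 2
Hall's condition: |N(S)| ≥ |S| is satisfied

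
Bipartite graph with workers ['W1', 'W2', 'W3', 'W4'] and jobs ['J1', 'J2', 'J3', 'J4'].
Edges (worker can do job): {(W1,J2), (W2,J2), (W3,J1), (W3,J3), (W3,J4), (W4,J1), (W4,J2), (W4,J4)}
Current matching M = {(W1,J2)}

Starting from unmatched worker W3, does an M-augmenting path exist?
Yes: W3 → J1

An M-augmenting path alternates non-matching / matching edges, starting and ending at unmatched vertices.
Path: W3 → J1
(J1 is unmatched in M, so the path is augmenting.)
Flipping edges along this path would increase |M| from 1 to 2.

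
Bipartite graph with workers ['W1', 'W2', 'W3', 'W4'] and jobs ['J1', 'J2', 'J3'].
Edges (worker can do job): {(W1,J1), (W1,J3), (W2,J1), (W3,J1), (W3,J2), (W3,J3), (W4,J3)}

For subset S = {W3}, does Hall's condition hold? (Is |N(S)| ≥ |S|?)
Yes: |N(S)| = 3, |S| = 1

Subset S = {W3}
Neighbors N(S) = {J1, J2, J3}

|N(S)| = 3, |S| = 1
Hall's condition: |N(S)| ≥ |S| is satisfied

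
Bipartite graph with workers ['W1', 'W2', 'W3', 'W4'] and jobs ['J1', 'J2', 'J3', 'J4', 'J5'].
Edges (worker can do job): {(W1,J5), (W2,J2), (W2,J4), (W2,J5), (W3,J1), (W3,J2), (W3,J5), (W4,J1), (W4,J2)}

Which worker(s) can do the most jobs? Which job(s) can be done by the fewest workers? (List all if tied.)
Most versatile: W2, W3 (3 jobs); Least covered: J3 (0 workers)

Worker degrees (jobs they can do): W1:1, W2:3, W3:3, W4:2
Job degrees (workers who can do it): J1:2, J2:3, J3:0, J4:1, J5:3

Maximum worker degree is 3, achieved by: W2, W3
Minimum job degree is 0, achieved by: J3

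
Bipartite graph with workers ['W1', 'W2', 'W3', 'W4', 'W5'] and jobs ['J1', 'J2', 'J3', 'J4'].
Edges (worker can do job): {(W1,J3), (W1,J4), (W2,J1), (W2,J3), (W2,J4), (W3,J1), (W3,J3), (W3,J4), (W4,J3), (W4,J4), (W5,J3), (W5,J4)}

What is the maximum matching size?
Maximum matching size = 3

Maximum matching: {(W3,J1), (W4,J4), (W5,J3)}
Size: 3

This assigns 3 workers to 3 distinct jobs.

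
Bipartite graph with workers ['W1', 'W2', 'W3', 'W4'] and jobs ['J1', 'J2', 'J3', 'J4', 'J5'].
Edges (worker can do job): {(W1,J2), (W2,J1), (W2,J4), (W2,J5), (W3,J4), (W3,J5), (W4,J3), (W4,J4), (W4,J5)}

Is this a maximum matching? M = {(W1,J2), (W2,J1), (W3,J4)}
No, size 3 is not maximum

Proposed matching has size 3.
Maximum matching size for this graph: 4.

This is NOT maximum - can be improved to size 4.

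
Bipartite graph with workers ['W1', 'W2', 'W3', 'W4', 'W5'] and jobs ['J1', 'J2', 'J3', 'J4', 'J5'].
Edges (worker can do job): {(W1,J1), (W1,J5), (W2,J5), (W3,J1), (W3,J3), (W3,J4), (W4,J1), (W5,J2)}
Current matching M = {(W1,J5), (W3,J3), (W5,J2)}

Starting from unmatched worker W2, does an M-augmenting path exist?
Yes: W2 → J5 → W1 → J1

An M-augmenting path alternates non-matching / matching edges, starting and ending at unmatched vertices.
Path: W2 → J5 → W1 → J1
(J1 is unmatched in M, so the path is augmenting.)
Flipping edges along this path would increase |M| from 3 to 4.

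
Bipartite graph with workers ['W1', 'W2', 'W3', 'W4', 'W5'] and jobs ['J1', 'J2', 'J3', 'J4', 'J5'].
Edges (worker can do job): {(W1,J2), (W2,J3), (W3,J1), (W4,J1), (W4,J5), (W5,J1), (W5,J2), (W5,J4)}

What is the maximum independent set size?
Maximum independent set = 5

By König's theorem:
- Min vertex cover = Max matching = 5
- Max independent set = Total vertices - Min vertex cover
- Max independent set = 10 - 5 = 5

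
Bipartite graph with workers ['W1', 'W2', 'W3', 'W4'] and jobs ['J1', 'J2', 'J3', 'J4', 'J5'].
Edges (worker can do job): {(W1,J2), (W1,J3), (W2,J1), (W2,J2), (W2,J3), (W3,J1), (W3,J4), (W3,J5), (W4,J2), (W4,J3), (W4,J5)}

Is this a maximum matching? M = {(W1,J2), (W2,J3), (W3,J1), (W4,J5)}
Yes, size 4 is maximum

Proposed matching has size 4.
Maximum matching size for this graph: 4.

This is a maximum matching.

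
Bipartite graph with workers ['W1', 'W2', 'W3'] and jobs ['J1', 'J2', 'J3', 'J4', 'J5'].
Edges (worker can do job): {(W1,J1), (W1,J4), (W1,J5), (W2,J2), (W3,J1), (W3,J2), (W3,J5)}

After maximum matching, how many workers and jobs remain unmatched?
Unmatched: 0 workers, 2 jobs

Maximum matching size: 3
Workers: 3 total, 3 matched, 0 unmatched
Jobs: 5 total, 3 matched, 2 unmatched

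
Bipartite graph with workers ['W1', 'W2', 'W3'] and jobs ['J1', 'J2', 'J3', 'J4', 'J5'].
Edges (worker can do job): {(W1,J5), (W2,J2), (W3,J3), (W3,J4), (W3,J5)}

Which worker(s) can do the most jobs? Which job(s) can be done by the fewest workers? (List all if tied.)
Most versatile: W3 (3 jobs); Least covered: J1 (0 workers)

Worker degrees (jobs they can do): W1:1, W2:1, W3:3
Job degrees (workers who can do it): J1:0, J2:1, J3:1, J4:1, J5:2

Maximum worker degree is 3, achieved by: W3
Minimum job degree is 0, achieved by: J1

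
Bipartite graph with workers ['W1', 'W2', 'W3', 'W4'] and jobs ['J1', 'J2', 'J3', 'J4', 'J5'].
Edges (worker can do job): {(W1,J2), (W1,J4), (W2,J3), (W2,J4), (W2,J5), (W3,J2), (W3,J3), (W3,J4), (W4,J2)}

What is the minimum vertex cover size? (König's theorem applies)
Minimum vertex cover size = 4

By König's theorem: in bipartite graphs,
min vertex cover = max matching = 4

Maximum matching has size 4, so minimum vertex cover also has size 4.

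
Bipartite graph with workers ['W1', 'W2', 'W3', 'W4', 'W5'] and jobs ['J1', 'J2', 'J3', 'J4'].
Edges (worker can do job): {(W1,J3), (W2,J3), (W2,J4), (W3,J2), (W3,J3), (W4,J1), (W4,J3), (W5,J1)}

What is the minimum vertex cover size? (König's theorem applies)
Minimum vertex cover size = 4

By König's theorem: in bipartite graphs,
min vertex cover = max matching = 4

Maximum matching has size 4, so minimum vertex cover also has size 4.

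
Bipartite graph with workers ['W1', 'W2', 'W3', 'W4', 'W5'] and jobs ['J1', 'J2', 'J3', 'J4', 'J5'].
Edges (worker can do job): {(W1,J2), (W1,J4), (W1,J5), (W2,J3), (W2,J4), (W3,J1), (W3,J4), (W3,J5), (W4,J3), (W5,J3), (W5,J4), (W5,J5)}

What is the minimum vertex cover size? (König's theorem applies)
Minimum vertex cover size = 5

By König's theorem: in bipartite graphs,
min vertex cover = max matching = 5

Maximum matching has size 5, so minimum vertex cover also has size 5.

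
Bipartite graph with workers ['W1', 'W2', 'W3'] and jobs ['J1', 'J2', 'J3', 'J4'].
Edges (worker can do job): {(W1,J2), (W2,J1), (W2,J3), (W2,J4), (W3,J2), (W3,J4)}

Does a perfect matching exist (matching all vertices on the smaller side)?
Yes, perfect matching exists (size 3)

Perfect matching: {(W1,J2), (W2,J1), (W3,J4)}
All 3 vertices on the smaller side are matched.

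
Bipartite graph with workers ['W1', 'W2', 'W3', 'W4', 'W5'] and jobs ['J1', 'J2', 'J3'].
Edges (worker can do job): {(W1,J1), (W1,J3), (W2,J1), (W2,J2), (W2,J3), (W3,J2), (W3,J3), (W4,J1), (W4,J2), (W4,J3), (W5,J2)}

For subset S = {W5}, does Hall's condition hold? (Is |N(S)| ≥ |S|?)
Yes: |N(S)| = 1, |S| = 1

Subset S = {W5}
Neighbors N(S) = {J2}

|N(S)| = 1, |S| = 1
Hall's condition: |N(S)| ≥ |S| is satisfied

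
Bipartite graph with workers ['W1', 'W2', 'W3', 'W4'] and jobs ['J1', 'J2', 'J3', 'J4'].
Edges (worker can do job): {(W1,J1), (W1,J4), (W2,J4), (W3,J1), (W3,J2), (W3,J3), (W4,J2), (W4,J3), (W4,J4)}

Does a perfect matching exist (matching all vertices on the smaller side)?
Yes, perfect matching exists (size 4)

Perfect matching: {(W1,J1), (W2,J4), (W3,J2), (W4,J3)}
All 4 vertices on the smaller side are matched.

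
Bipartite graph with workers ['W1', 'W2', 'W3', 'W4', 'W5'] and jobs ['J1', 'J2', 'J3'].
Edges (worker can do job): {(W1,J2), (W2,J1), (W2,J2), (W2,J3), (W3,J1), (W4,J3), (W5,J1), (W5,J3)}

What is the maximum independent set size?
Maximum independent set = 5

By König's theorem:
- Min vertex cover = Max matching = 3
- Max independent set = Total vertices - Min vertex cover
- Max independent set = 8 - 3 = 5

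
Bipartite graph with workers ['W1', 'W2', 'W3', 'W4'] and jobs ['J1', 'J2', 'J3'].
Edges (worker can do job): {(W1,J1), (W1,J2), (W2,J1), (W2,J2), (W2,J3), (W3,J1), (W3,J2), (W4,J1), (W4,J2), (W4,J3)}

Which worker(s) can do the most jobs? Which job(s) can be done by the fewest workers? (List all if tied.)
Most versatile: W2, W4 (3 jobs); Least covered: J3 (2 workers)

Worker degrees (jobs they can do): W1:2, W2:3, W3:2, W4:3
Job degrees (workers who can do it): J1:4, J2:4, J3:2

Maximum worker degree is 3, achieved by: W2, W4
Minimum job degree is 2, achieved by: J3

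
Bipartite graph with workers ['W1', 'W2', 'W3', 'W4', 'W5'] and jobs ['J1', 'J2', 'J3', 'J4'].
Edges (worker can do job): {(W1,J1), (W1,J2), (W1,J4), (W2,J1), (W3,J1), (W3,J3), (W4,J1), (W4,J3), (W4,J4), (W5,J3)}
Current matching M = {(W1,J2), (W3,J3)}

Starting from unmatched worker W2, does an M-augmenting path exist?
Yes: W2 → J1

An M-augmenting path alternates non-matching / matching edges, starting and ending at unmatched vertices.
Path: W2 → J1
(J1 is unmatched in M, so the path is augmenting.)
Flipping edges along this path would increase |M| from 2 to 3.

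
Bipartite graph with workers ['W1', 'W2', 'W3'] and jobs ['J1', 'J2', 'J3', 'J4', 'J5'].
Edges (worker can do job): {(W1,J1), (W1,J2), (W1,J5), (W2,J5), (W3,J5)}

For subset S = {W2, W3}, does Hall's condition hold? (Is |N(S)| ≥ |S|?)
No: |N(S)| = 1, |S| = 2

Subset S = {W2, W3}
Neighbors N(S) = {J5}

|N(S)| = 1, |S| = 2
Hall's condition: |N(S)| ≥ |S| is NOT satisfied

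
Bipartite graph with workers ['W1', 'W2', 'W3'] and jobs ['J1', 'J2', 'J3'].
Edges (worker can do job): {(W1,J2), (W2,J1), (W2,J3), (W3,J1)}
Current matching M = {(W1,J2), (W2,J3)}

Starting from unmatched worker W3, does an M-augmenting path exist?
Yes: W3 → J1

An M-augmenting path alternates non-matching / matching edges, starting and ending at unmatched vertices.
Path: W3 → J1
(J1 is unmatched in M, so the path is augmenting.)
Flipping edges along this path would increase |M| from 2 to 3.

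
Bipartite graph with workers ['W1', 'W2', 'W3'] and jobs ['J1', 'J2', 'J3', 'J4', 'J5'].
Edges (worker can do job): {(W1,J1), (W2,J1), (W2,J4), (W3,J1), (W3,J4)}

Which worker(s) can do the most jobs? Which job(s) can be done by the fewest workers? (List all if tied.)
Most versatile: W2, W3 (2 jobs); Least covered: J2, J3, J5 (0 workers)

Worker degrees (jobs they can do): W1:1, W2:2, W3:2
Job degrees (workers who can do it): J1:3, J2:0, J3:0, J4:2, J5:0

Maximum worker degree is 2, achieved by: W2, W3
Minimum job degree is 0, achieved by: J2, J3, J5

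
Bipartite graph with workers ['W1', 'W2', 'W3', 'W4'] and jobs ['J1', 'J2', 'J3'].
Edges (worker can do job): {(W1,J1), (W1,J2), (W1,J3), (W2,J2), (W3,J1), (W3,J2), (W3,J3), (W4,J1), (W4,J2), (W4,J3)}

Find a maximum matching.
Matching: {(W1,J3), (W3,J2), (W4,J1)}

Maximum matching (size 3):
  W1 → J3
  W3 → J2
  W4 → J1

Each worker is assigned to at most one job, and each job to at most one worker.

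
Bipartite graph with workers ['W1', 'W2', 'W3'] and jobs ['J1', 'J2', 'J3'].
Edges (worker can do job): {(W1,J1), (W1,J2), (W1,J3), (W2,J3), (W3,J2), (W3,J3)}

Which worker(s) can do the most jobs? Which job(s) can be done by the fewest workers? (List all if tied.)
Most versatile: W1 (3 jobs); Least covered: J1 (1 workers)

Worker degrees (jobs they can do): W1:3, W2:1, W3:2
Job degrees (workers who can do it): J1:1, J2:2, J3:3

Maximum worker degree is 3, achieved by: W1
Minimum job degree is 1, achieved by: J1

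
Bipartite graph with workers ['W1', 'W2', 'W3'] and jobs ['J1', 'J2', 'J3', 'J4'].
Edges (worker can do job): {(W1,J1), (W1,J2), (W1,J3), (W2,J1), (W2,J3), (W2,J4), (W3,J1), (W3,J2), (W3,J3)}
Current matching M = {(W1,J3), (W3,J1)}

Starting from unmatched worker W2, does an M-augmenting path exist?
Yes: W2 → J3 → W1 → J2

An M-augmenting path alternates non-matching / matching edges, starting and ending at unmatched vertices.
Path: W2 → J3 → W1 → J2
(J2 is unmatched in M, so the path is augmenting.)
Flipping edges along this path would increase |M| from 2 to 3.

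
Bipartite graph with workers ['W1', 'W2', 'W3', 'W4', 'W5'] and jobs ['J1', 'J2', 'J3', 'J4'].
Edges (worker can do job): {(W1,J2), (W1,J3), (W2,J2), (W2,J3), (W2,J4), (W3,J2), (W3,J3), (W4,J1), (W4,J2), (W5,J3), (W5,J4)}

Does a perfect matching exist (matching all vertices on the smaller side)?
Yes, perfect matching exists (size 4)

Perfect matching: {(W1,J2), (W3,J3), (W4,J1), (W5,J4)}
All 4 vertices on the smaller side are matched.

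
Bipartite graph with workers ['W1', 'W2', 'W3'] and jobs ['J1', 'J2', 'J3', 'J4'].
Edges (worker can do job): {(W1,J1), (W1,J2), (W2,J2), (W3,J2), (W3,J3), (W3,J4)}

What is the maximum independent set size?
Maximum independent set = 4

By König's theorem:
- Min vertex cover = Max matching = 3
- Max independent set = Total vertices - Min vertex cover
- Max independent set = 7 - 3 = 4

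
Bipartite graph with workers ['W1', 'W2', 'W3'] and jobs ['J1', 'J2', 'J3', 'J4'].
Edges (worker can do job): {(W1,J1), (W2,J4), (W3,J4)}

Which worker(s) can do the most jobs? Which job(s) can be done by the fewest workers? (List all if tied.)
Most versatile: W1, W2, W3 (1 jobs); Least covered: J2, J3 (0 workers)

Worker degrees (jobs they can do): W1:1, W2:1, W3:1
Job degrees (workers who can do it): J1:1, J2:0, J3:0, J4:2

Maximum worker degree is 1, achieved by: W1, W2, W3
Minimum job degree is 0, achieved by: J2, J3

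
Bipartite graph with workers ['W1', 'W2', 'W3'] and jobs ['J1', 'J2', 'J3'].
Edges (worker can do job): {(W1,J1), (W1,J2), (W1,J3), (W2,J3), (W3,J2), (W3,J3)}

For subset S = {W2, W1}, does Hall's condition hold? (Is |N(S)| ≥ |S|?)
Yes: |N(S)| = 3, |S| = 2

Subset S = {W2, W1}
Neighbors N(S) = {J1, J2, J3}

|N(S)| = 3, |S| = 2
Hall's condition: |N(S)| ≥ |S| is satisfied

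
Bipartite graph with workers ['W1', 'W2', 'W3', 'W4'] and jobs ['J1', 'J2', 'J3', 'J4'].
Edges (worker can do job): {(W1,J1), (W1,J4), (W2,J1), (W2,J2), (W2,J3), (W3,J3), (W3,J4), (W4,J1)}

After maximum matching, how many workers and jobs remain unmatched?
Unmatched: 0 workers, 0 jobs

Maximum matching size: 4
Workers: 4 total, 4 matched, 0 unmatched
Jobs: 4 total, 4 matched, 0 unmatched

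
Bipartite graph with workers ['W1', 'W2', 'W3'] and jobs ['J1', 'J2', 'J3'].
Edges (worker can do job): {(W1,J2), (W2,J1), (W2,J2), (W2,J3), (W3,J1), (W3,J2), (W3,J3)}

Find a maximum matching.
Matching: {(W1,J2), (W2,J3), (W3,J1)}

Maximum matching (size 3):
  W1 → J2
  W2 → J3
  W3 → J1

Each worker is assigned to at most one job, and each job to at most one worker.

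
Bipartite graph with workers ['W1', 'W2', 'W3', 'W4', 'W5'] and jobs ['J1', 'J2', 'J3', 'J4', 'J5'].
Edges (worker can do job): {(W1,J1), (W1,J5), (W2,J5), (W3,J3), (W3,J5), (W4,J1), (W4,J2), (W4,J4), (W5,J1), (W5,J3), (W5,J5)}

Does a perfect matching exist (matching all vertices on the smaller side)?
No, maximum matching has size 4 < 5

Maximum matching has size 4, need 5 for perfect matching.
Unmatched workers: ['W2']
Unmatched jobs: ['J4']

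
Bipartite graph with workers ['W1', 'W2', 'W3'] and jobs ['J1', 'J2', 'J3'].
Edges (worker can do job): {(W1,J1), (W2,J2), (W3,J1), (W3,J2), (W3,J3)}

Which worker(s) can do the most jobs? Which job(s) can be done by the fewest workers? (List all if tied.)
Most versatile: W3 (3 jobs); Least covered: J3 (1 workers)

Worker degrees (jobs they can do): W1:1, W2:1, W3:3
Job degrees (workers who can do it): J1:2, J2:2, J3:1

Maximum worker degree is 3, achieved by: W3
Minimum job degree is 1, achieved by: J3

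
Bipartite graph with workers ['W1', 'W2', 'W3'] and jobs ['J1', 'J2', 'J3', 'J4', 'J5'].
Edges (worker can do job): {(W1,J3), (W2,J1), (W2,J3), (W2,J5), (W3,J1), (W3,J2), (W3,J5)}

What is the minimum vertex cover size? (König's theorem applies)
Minimum vertex cover size = 3

By König's theorem: in bipartite graphs,
min vertex cover = max matching = 3

Maximum matching has size 3, so minimum vertex cover also has size 3.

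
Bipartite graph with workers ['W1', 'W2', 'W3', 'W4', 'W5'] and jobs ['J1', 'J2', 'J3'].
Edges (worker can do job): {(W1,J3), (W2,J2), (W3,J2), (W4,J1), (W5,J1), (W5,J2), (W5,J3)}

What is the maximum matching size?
Maximum matching size = 3

Maximum matching: {(W3,J2), (W4,J1), (W5,J3)}
Size: 3

This assigns 3 workers to 3 distinct jobs.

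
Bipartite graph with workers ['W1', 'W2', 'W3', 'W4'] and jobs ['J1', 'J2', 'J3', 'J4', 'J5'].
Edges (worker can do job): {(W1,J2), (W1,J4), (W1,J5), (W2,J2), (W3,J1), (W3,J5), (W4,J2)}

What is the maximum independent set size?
Maximum independent set = 6

By König's theorem:
- Min vertex cover = Max matching = 3
- Max independent set = Total vertices - Min vertex cover
- Max independent set = 9 - 3 = 6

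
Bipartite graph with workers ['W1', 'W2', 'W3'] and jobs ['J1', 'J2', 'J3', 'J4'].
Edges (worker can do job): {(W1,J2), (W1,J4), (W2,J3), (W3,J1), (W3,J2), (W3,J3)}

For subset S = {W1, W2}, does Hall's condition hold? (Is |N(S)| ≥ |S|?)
Yes: |N(S)| = 3, |S| = 2

Subset S = {W1, W2}
Neighbors N(S) = {J2, J3, J4}

|N(S)| = 3, |S| = 2
Hall's condition: |N(S)| ≥ |S| is satisfied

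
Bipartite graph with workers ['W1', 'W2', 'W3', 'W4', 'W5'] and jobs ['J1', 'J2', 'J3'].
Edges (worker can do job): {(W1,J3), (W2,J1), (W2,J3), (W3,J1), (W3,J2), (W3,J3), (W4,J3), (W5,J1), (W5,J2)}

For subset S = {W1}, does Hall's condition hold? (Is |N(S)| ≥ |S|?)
Yes: |N(S)| = 1, |S| = 1

Subset S = {W1}
Neighbors N(S) = {J3}

|N(S)| = 1, |S| = 1
Hall's condition: |N(S)| ≥ |S| is satisfied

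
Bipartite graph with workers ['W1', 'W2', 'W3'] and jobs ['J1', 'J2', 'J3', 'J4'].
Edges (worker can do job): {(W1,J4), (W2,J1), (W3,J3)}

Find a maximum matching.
Matching: {(W1,J4), (W2,J1), (W3,J3)}

Maximum matching (size 3):
  W1 → J4
  W2 → J1
  W3 → J3

Each worker is assigned to at most one job, and each job to at most one worker.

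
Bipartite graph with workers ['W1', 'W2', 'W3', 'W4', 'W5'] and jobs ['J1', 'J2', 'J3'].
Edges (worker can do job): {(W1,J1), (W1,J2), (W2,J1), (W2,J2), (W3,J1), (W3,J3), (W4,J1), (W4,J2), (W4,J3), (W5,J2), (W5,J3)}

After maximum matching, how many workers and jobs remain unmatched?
Unmatched: 2 workers, 0 jobs

Maximum matching size: 3
Workers: 5 total, 3 matched, 2 unmatched
Jobs: 3 total, 3 matched, 0 unmatched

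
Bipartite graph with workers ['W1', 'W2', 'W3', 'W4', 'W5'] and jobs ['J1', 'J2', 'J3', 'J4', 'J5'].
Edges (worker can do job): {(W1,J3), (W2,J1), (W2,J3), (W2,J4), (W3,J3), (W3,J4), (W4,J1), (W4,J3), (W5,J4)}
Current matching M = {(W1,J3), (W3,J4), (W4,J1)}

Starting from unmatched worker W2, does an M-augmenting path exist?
No augmenting path from W2

Alternating search from W2 reaches jobs: {J1, J3, J4}.
Every reachable job is already matched in M, and following those matched edges back to workers exposes no further unvisited jobs.
No M-augmenting path from W2 exists.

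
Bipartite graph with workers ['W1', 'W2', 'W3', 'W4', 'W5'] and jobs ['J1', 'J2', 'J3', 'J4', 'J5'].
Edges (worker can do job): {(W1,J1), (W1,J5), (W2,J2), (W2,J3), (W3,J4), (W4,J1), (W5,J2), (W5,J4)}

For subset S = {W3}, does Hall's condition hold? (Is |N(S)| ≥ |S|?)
Yes: |N(S)| = 1, |S| = 1

Subset S = {W3}
Neighbors N(S) = {J4}

|N(S)| = 1, |S| = 1
Hall's condition: |N(S)| ≥ |S| is satisfied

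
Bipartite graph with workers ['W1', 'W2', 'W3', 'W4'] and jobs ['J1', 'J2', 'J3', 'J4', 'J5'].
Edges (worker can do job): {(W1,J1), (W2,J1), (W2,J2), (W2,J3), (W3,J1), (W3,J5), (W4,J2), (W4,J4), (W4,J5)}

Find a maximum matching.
Matching: {(W1,J1), (W2,J3), (W3,J5), (W4,J2)}

Maximum matching (size 4):
  W1 → J1
  W2 → J3
  W3 → J5
  W4 → J2

Each worker is assigned to at most one job, and each job to at most one worker.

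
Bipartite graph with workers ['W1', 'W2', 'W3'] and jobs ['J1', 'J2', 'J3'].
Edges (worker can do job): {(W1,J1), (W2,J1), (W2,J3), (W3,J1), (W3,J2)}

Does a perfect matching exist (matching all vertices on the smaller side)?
Yes, perfect matching exists (size 3)

Perfect matching: {(W1,J1), (W2,J3), (W3,J2)}
All 3 vertices on the smaller side are matched.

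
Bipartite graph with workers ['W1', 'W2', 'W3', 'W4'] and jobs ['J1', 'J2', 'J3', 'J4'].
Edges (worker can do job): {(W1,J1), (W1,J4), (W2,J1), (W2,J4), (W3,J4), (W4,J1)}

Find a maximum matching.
Matching: {(W3,J4), (W4,J1)}

Maximum matching (size 2):
  W3 → J4
  W4 → J1

Each worker is assigned to at most one job, and each job to at most one worker.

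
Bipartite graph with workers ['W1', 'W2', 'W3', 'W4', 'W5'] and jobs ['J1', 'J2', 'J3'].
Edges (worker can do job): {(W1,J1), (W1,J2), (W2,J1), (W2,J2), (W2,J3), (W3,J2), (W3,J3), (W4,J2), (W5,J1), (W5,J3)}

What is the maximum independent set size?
Maximum independent set = 5

By König's theorem:
- Min vertex cover = Max matching = 3
- Max independent set = Total vertices - Min vertex cover
- Max independent set = 8 - 3 = 5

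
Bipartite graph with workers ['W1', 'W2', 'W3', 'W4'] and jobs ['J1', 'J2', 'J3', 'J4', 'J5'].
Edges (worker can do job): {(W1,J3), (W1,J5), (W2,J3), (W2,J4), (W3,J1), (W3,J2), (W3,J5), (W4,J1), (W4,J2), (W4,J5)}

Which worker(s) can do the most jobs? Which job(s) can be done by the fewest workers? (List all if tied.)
Most versatile: W3, W4 (3 jobs); Least covered: J4 (1 workers)

Worker degrees (jobs they can do): W1:2, W2:2, W3:3, W4:3
Job degrees (workers who can do it): J1:2, J2:2, J3:2, J4:1, J5:3

Maximum worker degree is 3, achieved by: W3, W4
Minimum job degree is 1, achieved by: J4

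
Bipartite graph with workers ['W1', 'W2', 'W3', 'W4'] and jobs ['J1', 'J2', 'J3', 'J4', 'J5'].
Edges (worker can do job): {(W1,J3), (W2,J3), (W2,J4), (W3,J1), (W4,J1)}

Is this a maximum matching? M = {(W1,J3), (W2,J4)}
No, size 2 is not maximum

Proposed matching has size 2.
Maximum matching size for this graph: 3.

This is NOT maximum - can be improved to size 3.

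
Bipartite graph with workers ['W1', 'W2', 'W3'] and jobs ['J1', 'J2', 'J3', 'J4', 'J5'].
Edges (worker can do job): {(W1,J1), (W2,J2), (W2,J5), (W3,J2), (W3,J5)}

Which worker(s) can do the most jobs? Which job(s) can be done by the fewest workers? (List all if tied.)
Most versatile: W2, W3 (2 jobs); Least covered: J3, J4 (0 workers)

Worker degrees (jobs they can do): W1:1, W2:2, W3:2
Job degrees (workers who can do it): J1:1, J2:2, J3:0, J4:0, J5:2

Maximum worker degree is 2, achieved by: W2, W3
Minimum job degree is 0, achieved by: J3, J4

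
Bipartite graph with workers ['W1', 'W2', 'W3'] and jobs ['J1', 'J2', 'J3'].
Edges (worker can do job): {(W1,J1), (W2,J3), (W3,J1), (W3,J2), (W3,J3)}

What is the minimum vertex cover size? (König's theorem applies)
Minimum vertex cover size = 3

By König's theorem: in bipartite graphs,
min vertex cover = max matching = 3

Maximum matching has size 3, so minimum vertex cover also has size 3.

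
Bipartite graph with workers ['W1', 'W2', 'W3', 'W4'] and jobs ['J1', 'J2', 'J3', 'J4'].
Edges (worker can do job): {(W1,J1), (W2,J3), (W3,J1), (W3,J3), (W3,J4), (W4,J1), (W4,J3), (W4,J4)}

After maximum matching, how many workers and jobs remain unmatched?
Unmatched: 1 workers, 1 jobs

Maximum matching size: 3
Workers: 4 total, 3 matched, 1 unmatched
Jobs: 4 total, 3 matched, 1 unmatched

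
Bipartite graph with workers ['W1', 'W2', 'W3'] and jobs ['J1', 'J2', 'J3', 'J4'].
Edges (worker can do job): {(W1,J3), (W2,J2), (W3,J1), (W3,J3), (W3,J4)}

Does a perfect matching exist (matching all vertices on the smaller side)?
Yes, perfect matching exists (size 3)

Perfect matching: {(W1,J3), (W2,J2), (W3,J4)}
All 3 vertices on the smaller side are matched.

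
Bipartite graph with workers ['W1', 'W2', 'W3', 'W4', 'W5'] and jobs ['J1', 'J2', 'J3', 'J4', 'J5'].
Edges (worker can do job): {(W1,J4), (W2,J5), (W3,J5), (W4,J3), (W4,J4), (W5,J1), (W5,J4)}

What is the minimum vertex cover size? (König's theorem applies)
Minimum vertex cover size = 4

By König's theorem: in bipartite graphs,
min vertex cover = max matching = 4

Maximum matching has size 4, so minimum vertex cover also has size 4.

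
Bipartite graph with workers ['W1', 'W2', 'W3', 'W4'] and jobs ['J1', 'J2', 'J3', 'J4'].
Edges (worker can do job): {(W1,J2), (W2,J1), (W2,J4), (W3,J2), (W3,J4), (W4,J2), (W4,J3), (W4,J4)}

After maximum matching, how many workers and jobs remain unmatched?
Unmatched: 0 workers, 0 jobs

Maximum matching size: 4
Workers: 4 total, 4 matched, 0 unmatched
Jobs: 4 total, 4 matched, 0 unmatched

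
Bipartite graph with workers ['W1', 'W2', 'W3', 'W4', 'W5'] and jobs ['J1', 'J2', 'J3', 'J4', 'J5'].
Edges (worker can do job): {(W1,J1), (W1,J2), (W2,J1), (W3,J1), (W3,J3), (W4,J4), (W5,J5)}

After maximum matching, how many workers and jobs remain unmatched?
Unmatched: 0 workers, 0 jobs

Maximum matching size: 5
Workers: 5 total, 5 matched, 0 unmatched
Jobs: 5 total, 5 matched, 0 unmatched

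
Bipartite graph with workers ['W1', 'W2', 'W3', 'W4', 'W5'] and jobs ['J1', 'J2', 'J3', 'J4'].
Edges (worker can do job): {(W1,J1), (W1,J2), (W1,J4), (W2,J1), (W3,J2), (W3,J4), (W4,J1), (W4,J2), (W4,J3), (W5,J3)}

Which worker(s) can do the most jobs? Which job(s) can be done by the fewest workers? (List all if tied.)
Most versatile: W1, W4 (3 jobs); Least covered: J3, J4 (2 workers)

Worker degrees (jobs they can do): W1:3, W2:1, W3:2, W4:3, W5:1
Job degrees (workers who can do it): J1:3, J2:3, J3:2, J4:2

Maximum worker degree is 3, achieved by: W1, W4
Minimum job degree is 2, achieved by: J3, J4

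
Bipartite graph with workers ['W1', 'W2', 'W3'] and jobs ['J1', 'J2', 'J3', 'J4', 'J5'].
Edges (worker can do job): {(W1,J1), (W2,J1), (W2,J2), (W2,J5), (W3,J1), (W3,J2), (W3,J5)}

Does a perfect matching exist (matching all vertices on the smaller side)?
Yes, perfect matching exists (size 3)

Perfect matching: {(W1,J1), (W2,J2), (W3,J5)}
All 3 vertices on the smaller side are matched.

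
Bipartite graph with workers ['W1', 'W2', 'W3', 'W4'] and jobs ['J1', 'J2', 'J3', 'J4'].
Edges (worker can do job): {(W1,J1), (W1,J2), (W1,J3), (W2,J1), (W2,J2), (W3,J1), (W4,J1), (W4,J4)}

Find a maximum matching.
Matching: {(W1,J3), (W2,J2), (W3,J1), (W4,J4)}

Maximum matching (size 4):
  W1 → J3
  W2 → J2
  W3 → J1
  W4 → J4

Each worker is assigned to at most one job, and each job to at most one worker.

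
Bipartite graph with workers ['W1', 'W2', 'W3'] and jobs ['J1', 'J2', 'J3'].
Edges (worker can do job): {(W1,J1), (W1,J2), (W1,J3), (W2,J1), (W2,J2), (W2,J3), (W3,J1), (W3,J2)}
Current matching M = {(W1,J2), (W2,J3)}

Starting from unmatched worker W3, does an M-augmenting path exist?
Yes: W3 → J1

An M-augmenting path alternates non-matching / matching edges, starting and ending at unmatched vertices.
Path: W3 → J1
(J1 is unmatched in M, so the path is augmenting.)
Flipping edges along this path would increase |M| from 2 to 3.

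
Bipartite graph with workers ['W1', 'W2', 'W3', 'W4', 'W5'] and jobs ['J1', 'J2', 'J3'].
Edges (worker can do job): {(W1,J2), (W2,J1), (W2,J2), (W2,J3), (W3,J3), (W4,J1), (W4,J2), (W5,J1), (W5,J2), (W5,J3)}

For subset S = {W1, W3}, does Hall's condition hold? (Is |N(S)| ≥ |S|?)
Yes: |N(S)| = 2, |S| = 2

Subset S = {W1, W3}
Neighbors N(S) = {J2, J3}

|N(S)| = 2, |S| = 2
Hall's condition: |N(S)| ≥ |S| is satisfied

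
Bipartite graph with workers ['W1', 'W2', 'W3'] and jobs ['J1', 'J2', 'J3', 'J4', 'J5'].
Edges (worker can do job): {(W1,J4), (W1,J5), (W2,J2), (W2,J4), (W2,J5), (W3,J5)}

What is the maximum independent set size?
Maximum independent set = 5

By König's theorem:
- Min vertex cover = Max matching = 3
- Max independent set = Total vertices - Min vertex cover
- Max independent set = 8 - 3 = 5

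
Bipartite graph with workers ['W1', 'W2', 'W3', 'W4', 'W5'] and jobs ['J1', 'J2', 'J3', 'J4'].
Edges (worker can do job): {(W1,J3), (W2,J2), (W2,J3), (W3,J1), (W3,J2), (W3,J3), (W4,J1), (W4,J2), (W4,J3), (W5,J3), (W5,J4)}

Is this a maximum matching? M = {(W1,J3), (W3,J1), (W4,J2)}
No, size 3 is not maximum

Proposed matching has size 3.
Maximum matching size for this graph: 4.

This is NOT maximum - can be improved to size 4.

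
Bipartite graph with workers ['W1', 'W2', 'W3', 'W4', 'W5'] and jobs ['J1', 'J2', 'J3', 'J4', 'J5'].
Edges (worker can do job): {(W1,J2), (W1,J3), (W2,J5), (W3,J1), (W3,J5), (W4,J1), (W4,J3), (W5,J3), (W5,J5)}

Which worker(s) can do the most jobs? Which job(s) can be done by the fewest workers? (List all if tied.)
Most versatile: W1, W3, W4, W5 (2 jobs); Least covered: J4 (0 workers)

Worker degrees (jobs they can do): W1:2, W2:1, W3:2, W4:2, W5:2
Job degrees (workers who can do it): J1:2, J2:1, J3:3, J4:0, J5:3

Maximum worker degree is 2, achieved by: W1, W3, W4, W5
Minimum job degree is 0, achieved by: J4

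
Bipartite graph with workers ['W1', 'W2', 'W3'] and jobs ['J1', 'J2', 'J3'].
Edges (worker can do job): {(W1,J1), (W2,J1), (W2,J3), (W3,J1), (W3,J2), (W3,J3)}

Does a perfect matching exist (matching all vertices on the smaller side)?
Yes, perfect matching exists (size 3)

Perfect matching: {(W1,J1), (W2,J3), (W3,J2)}
All 3 vertices on the smaller side are matched.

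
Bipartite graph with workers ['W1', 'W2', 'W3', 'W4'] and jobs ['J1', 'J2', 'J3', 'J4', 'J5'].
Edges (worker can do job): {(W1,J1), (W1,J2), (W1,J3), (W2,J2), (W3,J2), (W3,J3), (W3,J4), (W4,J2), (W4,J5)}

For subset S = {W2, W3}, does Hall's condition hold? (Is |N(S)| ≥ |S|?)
Yes: |N(S)| = 3, |S| = 2

Subset S = {W2, W3}
Neighbors N(S) = {J2, J3, J4}

|N(S)| = 3, |S| = 2
Hall's condition: |N(S)| ≥ |S| is satisfied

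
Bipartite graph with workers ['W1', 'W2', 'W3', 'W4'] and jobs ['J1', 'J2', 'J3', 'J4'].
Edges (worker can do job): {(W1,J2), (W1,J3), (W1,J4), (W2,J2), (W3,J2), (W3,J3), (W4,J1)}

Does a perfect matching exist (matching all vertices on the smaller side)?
Yes, perfect matching exists (size 4)

Perfect matching: {(W1,J4), (W2,J2), (W3,J3), (W4,J1)}
All 4 vertices on the smaller side are matched.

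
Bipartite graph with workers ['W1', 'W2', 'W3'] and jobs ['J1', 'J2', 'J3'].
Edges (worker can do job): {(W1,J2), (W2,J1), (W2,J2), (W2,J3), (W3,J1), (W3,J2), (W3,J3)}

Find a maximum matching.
Matching: {(W1,J2), (W2,J1), (W3,J3)}

Maximum matching (size 3):
  W1 → J2
  W2 → J1
  W3 → J3

Each worker is assigned to at most one job, and each job to at most one worker.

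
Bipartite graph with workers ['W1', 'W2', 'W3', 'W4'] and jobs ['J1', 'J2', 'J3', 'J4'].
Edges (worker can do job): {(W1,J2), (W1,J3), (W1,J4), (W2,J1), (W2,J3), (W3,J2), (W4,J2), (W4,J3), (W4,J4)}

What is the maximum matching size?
Maximum matching size = 4

Maximum matching: {(W1,J4), (W2,J1), (W3,J2), (W4,J3)}
Size: 4

This assigns 4 workers to 4 distinct jobs.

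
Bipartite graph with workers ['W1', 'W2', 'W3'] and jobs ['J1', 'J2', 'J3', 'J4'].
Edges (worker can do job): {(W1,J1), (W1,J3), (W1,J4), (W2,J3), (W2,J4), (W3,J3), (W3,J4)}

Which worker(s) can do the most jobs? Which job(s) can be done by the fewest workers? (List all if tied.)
Most versatile: W1 (3 jobs); Least covered: J2 (0 workers)

Worker degrees (jobs they can do): W1:3, W2:2, W3:2
Job degrees (workers who can do it): J1:1, J2:0, J3:3, J4:3

Maximum worker degree is 3, achieved by: W1
Minimum job degree is 0, achieved by: J2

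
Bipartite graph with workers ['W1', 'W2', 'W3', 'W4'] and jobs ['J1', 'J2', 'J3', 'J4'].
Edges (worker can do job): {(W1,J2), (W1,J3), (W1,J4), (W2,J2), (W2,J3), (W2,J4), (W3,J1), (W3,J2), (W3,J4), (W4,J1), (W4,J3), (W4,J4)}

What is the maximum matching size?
Maximum matching size = 4

Maximum matching: {(W1,J3), (W2,J4), (W3,J2), (W4,J1)}
Size: 4

This assigns 4 workers to 4 distinct jobs.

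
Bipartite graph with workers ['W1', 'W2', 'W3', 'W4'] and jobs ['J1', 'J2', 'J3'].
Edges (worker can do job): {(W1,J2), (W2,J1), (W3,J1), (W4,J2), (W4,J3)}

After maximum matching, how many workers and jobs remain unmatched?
Unmatched: 1 workers, 0 jobs

Maximum matching size: 3
Workers: 4 total, 3 matched, 1 unmatched
Jobs: 3 total, 3 matched, 0 unmatched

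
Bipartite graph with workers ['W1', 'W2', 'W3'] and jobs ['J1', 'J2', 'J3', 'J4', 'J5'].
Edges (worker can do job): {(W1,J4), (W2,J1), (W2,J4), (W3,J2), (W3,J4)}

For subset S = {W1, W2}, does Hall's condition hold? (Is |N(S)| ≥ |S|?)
Yes: |N(S)| = 2, |S| = 2

Subset S = {W1, W2}
Neighbors N(S) = {J1, J4}

|N(S)| = 2, |S| = 2
Hall's condition: |N(S)| ≥ |S| is satisfied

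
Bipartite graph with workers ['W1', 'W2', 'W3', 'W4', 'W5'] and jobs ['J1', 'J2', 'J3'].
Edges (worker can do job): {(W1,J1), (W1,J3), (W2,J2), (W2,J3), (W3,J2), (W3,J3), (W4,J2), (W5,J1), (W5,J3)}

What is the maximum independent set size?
Maximum independent set = 5

By König's theorem:
- Min vertex cover = Max matching = 3
- Max independent set = Total vertices - Min vertex cover
- Max independent set = 8 - 3 = 5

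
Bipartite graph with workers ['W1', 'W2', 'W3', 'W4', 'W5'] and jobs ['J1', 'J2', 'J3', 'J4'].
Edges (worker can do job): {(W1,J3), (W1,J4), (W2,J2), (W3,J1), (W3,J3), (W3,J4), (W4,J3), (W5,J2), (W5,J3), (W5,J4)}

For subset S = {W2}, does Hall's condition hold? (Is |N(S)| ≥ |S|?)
Yes: |N(S)| = 1, |S| = 1

Subset S = {W2}
Neighbors N(S) = {J2}

|N(S)| = 1, |S| = 1
Hall's condition: |N(S)| ≥ |S| is satisfied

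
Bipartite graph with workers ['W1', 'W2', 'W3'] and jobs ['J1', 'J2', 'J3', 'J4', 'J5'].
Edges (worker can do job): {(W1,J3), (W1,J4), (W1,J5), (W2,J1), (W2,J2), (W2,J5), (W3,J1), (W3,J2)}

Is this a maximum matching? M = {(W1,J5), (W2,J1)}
No, size 2 is not maximum

Proposed matching has size 2.
Maximum matching size for this graph: 3.

This is NOT maximum - can be improved to size 3.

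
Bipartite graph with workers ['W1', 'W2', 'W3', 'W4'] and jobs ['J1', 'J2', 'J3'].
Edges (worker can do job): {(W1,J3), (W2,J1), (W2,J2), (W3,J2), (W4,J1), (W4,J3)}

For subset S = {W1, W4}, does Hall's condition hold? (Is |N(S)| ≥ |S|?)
Yes: |N(S)| = 2, |S| = 2

Subset S = {W1, W4}
Neighbors N(S) = {J1, J3}

|N(S)| = 2, |S| = 2
Hall's condition: |N(S)| ≥ |S| is satisfied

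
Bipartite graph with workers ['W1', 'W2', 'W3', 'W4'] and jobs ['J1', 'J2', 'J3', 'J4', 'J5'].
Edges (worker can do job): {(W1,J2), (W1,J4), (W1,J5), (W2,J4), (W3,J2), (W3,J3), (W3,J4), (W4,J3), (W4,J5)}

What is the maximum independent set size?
Maximum independent set = 5

By König's theorem:
- Min vertex cover = Max matching = 4
- Max independent set = Total vertices - Min vertex cover
- Max independent set = 9 - 4 = 5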